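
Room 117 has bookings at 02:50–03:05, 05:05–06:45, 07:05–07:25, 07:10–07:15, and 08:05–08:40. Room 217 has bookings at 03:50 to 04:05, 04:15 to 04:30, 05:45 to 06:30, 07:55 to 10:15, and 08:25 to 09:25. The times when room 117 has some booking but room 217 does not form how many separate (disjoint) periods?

4

Merge the first list: 02:50-03:05, 05:05-06:45, 07:05-07:25, 08:05-08:40.
Merge the second list: 03:50-04:05, 04:15-04:30, 05:45-06:30, 07:55-10:15.
A \ B = 02:50-03:05, 05:05-05:45, 06:30-06:45, 07:05-07:25.
That is 4 disjoint pieces.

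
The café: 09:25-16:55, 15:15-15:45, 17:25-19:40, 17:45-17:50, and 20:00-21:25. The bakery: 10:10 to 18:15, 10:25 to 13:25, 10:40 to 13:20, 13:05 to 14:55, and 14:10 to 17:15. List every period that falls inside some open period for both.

10:10–16:55, 17:25–18:15

A, merged: 09:25–16:55, 17:25–19:40, 20:00–21:25.
B, merged: 10:10–18:15.
09:25–16:55 meets the second set on 10:10–16:55.
17:25–19:40 meets the second set on 17:25–18:15.
20:00–21:25: no overlap with the second set.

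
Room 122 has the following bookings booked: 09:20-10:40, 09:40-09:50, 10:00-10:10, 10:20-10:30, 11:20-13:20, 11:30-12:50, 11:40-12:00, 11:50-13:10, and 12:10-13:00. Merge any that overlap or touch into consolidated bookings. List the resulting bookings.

09:40–09:50 overlaps/touches 09:20–10:40 → extend to 09:20–10:40.
10:00–10:10 overlaps/touches 09:20–10:40 → extend to 09:20–10:40.
10:20–10:30 overlaps/touches 09:20–10:40 → extend to 09:20–10:40.
11:20–13:20 is disjoint → start new block.
11:30–12:50 overlaps/touches 11:20–13:20 → extend to 11:20–13:20.
11:40–12:00 overlaps/touches 11:20–13:20 → extend to 11:20–13:20.
11:50–13:10 overlaps/touches 11:20–13:20 → extend to 11:20–13:20.
12:10–13:00 overlaps/touches 11:20–13:20 → extend to 11:20–13:20.

09:20–10:40, 11:20–13:20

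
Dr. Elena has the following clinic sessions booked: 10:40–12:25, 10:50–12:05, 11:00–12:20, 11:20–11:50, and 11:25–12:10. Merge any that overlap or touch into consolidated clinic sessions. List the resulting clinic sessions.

10:40–12:25

10:50–12:05 overlaps/touches 10:40–12:25 → extend to 10:40–12:25.
11:00–12:20 overlaps/touches 10:40–12:25 → extend to 10:40–12:25.
11:20–11:50 overlaps/touches 10:40–12:25 → extend to 10:40–12:25.
11:25–12:10 overlaps/touches 10:40–12:25 → extend to 10:40–12:25.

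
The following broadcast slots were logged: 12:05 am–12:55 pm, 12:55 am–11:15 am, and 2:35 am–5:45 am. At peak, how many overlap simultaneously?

Walk the sorted start/end points keeping a running depth.
The depth first hits 3 at 2:35 am.

3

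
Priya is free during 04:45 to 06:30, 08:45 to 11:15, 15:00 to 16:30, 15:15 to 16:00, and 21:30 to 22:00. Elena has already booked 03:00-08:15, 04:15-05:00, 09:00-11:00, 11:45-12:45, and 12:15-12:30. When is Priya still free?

08:45–09:00, 11:00–11:15, 15:00–16:30, 21:30–22:00

Merge the first list: 04:45–06:30, 08:45–11:15, 15:00–16:30, 21:30–22:00.
Merge the second list: 03:00–08:15, 09:00–11:00, 11:45–12:45.
04:45–06:30: entirely removed.
08:45–11:15 \ B = 08:45–09:00, 11:00–11:15.
15:00–16:30: nothing removed.
21:30–22:00: nothing removed.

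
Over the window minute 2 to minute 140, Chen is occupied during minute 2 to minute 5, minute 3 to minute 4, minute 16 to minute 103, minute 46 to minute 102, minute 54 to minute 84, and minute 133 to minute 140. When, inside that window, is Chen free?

minute 5 to minute 16, minute 103 to minute 133

Covered (merged): minute 2 to minute 5, minute 16 to minute 103, minute 133 to minute 140.
Gaps within minute 2 to minute 140: minute 5 to minute 16, minute 103 to minute 133.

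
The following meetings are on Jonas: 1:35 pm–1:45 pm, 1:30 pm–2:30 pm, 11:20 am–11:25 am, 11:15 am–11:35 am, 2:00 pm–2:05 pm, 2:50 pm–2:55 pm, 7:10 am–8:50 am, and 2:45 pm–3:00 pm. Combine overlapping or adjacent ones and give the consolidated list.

Sort by start: 7:10 am-8:50 am, 11:15 am-11:35 am, 11:20 am-11:25 am, 1:30 pm-2:30 pm, 1:35 pm-1:45 pm, 2:00 pm-2:05 pm, 2:45 pm-3:00 pm, 2:50 pm-2:55 pm.
11:15 am-11:35 am is disjoint → start new block.
11:20 am-11:25 am overlaps/touches 11:15 am-11:35 am → extend to 11:15 am-11:35 am.
1:30 pm-2:30 pm is disjoint → start new block.
1:35 pm-1:45 pm overlaps/touches 1:30 pm-2:30 pm → extend to 1:30 pm-2:30 pm.
2:00 pm-2:05 pm overlaps/touches 1:30 pm-2:30 pm → extend to 1:30 pm-2:30 pm.
2:45 pm-3:00 pm is disjoint → start new block.
2:50 pm-2:55 pm overlaps/touches 2:45 pm-3:00 pm → extend to 2:45 pm-3:00 pm.

7:10 am-8:50 am, 11:15 am-11:35 am, 1:30 pm-2:30 pm, 2:45 pm-3:00 pm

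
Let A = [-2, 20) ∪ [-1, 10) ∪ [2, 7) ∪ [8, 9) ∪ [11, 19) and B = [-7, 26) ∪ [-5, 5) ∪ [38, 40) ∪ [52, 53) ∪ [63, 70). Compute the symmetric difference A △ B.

[-7, -2) ∪ [20, 26) ∪ [38, 40) ∪ [52, 53) ∪ [63, 70)

A, merged: [-2, 20).
B, merged: [-7, 26), [38, 40), [52, 53), [63, 70).
Only in the first: none.
Only in the second: [-7, -2), [20, 26), [38, 40), [52, 53), [63, 70).
Together these are the periods covered by exactly one.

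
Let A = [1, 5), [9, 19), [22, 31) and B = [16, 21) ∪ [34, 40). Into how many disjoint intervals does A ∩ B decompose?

1

A ∩ B = [16, 19).
That is 1 disjoint piece.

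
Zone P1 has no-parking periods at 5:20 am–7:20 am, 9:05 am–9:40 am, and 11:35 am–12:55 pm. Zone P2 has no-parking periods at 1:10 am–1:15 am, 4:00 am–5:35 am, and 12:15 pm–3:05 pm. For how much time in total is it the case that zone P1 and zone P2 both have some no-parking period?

55 min

A ∩ B = 5:20 am-5:35 am, 12:15 pm-12:55 pm.
Total: 15 min + 40 min = 55 min.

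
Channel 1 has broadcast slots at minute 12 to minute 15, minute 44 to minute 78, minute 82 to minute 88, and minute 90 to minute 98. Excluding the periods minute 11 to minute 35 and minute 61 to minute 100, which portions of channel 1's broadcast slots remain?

minute 44 to minute 61

minute 12 to minute 15: fully covered by B → removed.
minute 44 to minute 78 minus B → minute 44 to minute 61.
minute 82 to minute 88: fully covered by B → removed.
minute 90 to minute 98: fully covered by B → removed.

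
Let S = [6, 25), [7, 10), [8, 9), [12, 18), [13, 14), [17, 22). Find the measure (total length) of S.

19

Merged: [6, 25).
Length: 19.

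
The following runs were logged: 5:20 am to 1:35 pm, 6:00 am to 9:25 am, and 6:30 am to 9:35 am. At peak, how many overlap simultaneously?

At 6:30 am, 3 of the intervals are simultaneously active.
No point has more.

3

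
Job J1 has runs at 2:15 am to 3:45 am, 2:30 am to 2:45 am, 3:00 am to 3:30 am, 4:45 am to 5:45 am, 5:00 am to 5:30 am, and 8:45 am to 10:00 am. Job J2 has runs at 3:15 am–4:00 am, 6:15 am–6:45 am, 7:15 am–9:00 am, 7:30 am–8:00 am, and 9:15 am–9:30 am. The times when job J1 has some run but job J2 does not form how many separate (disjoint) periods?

4

First set merges to 2:15 am–3:45 am, 4:45 am–5:45 am, 8:45 am–10:00 am.
Second set merges to 3:15 am–4:00 am, 6:15 am–6:45 am, 7:15 am–9:00 am, 9:15 am–9:30 am.
A \ B = 2:15 am–3:15 am, 4:45 am–5:45 am, 9:00 am–9:15 am, 9:30 am–10:00 am.
That is 4 disjoint pieces.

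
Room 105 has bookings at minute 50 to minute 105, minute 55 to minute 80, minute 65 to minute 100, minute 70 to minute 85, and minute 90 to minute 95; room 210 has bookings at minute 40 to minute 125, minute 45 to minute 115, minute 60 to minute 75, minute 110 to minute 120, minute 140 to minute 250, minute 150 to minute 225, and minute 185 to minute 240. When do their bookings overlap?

Merge the first list: minute 50 to minute 105.
Merge the second list: minute 40 to minute 125, minute 140 to minute 250.
minute 50 to minute 105 overlaps B on minute 50 to minute 105.

minute 50 to minute 105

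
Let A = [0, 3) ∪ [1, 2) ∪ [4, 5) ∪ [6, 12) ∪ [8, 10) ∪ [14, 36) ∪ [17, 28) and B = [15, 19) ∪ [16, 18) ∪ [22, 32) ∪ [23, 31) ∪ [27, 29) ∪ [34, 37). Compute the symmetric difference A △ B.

[0, 3) ∪ [4, 5) ∪ [6, 12) ∪ [14, 15) ∪ [19, 22) ∪ [32, 34) ∪ [36, 37)

Merge the first list: [0, 3), [4, 5), [6, 12), [14, 36).
Merge the second list: [15, 19), [22, 32), [34, 37).
A \ B = [0, 3), [4, 5), [6, 12), [14, 15), [19, 22), [32, 34).
B \ A = [36, 37).
Union of the two gives the symmetric difference.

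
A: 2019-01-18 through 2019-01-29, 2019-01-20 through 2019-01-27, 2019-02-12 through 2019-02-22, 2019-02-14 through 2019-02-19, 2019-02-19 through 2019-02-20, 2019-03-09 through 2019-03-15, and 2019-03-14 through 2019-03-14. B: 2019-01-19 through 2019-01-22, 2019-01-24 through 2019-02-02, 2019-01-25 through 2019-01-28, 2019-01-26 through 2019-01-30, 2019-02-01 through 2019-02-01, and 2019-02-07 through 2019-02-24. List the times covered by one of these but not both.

First set merges to 2019-01-18 through 2019-01-29, 2019-02-12 through 2019-02-22, 2019-03-09 through 2019-03-15.
Second set merges to 2019-01-19 through 2019-01-22, 2019-01-24 through 2019-02-02, 2019-02-07 through 2019-02-24.
A \ B = 2019-01-18 through 2019-01-18, 2019-01-23 through 2019-01-23, 2019-03-09 through 2019-03-15.
B \ A = 2019-01-30 through 2019-02-02, 2019-02-07 through 2019-02-11, 2019-02-23 through 2019-02-24.
Union of the two gives the symmetric difference.

2019-01-18 through 2019-01-18, 2019-01-23 through 2019-01-23, 2019-01-30 through 2019-02-02, 2019-02-07 through 2019-02-11, 2019-02-23 through 2019-02-24, 2019-03-09 through 2019-03-15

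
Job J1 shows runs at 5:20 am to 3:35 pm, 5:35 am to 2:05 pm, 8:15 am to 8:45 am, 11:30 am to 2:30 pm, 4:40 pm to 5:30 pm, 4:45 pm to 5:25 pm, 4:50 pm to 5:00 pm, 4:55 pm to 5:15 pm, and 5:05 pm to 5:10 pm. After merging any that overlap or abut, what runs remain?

5:20 am-3:35 pm, 4:40 pm-5:30 pm

5:35 am-2:05 pm overlaps/touches 5:20 am-3:35 pm → extend to 5:20 am-3:35 pm.
8:15 am-8:45 am overlaps/touches 5:20 am-3:35 pm → extend to 5:20 am-3:35 pm.
11:30 am-2:30 pm overlaps/touches 5:20 am-3:35 pm → extend to 5:20 am-3:35 pm.
4:40 pm-5:30 pm is disjoint → start new block.
4:45 pm-5:25 pm overlaps/touches 4:40 pm-5:30 pm → extend to 4:40 pm-5:30 pm.
4:50 pm-5:00 pm overlaps/touches 4:40 pm-5:30 pm → extend to 4:40 pm-5:30 pm.
4:55 pm-5:15 pm overlaps/touches 4:40 pm-5:30 pm → extend to 4:40 pm-5:30 pm.
5:05 pm-5:10 pm overlaps/touches 4:40 pm-5:30 pm → extend to 4:40 pm-5:30 pm.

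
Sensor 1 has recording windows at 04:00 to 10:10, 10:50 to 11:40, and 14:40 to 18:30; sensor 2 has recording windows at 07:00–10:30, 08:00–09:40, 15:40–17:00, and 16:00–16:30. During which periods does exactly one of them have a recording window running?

04:00–07:00, 10:10–10:30, 10:50–11:40, 14:40–15:40, 17:00–18:30

Second set merges to 07:00–10:30, 15:40–17:00.
A but not B: 04:00–07:00, 10:50–11:40, 14:40–15:40, 17:00–18:30.
B but not A: 10:10–10:30.
Combining gives A △ B.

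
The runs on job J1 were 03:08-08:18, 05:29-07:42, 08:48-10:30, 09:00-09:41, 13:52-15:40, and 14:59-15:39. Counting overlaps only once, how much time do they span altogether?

Merged: 03:08–08:18, 08:48–10:30, 13:52–15:40.
Lengths: 5 h 10 min + 1 h 42 min + 1 h 48 min = 8 h 40 min.

8 h 40 min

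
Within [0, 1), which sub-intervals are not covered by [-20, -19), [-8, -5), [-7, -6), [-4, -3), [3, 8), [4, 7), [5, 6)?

[0, 1)

After merging, the occupied span is [-20, -19), [-8, -5), [-4, -3), [3, 8).
Gaps within [0, 1): [0, 1).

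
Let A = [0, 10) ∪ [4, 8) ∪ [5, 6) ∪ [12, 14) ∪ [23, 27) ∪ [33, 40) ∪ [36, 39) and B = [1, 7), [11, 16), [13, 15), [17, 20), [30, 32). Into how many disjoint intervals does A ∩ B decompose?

Merge the first list: [0, 10), [12, 14), [23, 27), [33, 40).
Merge the second list: [1, 7), [11, 16), [17, 20), [30, 32).
A ∩ B = [1, 7), [12, 14).
That is 2 disjoint pieces.

2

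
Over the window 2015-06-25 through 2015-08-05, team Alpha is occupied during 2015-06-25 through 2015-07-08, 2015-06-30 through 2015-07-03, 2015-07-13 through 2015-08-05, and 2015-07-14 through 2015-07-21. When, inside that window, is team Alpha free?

2015-07-09 through 2015-07-12

After merging, the occupied span is 2015-06-25 through 2015-07-08, 2015-07-13 through 2015-08-05.
Uncovered inside 2015-06-25 through 2015-08-05: 2015-07-09 through 2015-07-12.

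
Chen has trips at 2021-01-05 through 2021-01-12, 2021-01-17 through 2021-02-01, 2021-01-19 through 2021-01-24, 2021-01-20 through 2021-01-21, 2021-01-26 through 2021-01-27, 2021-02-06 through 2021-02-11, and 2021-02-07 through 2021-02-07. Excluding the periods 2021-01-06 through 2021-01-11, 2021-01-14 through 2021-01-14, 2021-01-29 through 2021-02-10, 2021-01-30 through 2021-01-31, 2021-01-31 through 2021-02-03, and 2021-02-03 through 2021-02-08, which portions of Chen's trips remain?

2021-01-05 through 2021-01-05, 2021-01-12 through 2021-01-12, 2021-01-17 through 2021-01-28, 2021-02-11 through 2021-02-11

A, merged: 2021-01-05 through 2021-01-12, 2021-01-17 through 2021-02-01, 2021-02-06 through 2021-02-11.
B, merged: 2021-01-06 through 2021-01-11, 2021-01-14 through 2021-01-14, 2021-01-29 through 2021-02-10.
2021-01-05 through 2021-01-12 minus B → 2021-01-05 through 2021-01-05, 2021-01-12 through 2021-01-12.
2021-01-17 through 2021-02-01 minus B → 2021-01-17 through 2021-01-28.
2021-02-06 through 2021-02-11 minus B → 2021-02-11 through 2021-02-11.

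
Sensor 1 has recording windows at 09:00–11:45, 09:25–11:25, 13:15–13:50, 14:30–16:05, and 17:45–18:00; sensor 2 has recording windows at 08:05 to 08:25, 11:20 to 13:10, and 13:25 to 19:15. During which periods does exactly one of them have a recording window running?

08:05-08:25, 09:00-11:20, 11:45-13:10, 13:15-13:25, 13:50-14:30, 16:05-17:45, 18:00-19:15

A, merged: 09:00-11:45, 13:15-13:50, 14:30-16:05, 17:45-18:00.
A \ B = 09:00-11:20, 13:15-13:25.
B \ A = 08:05-08:25, 11:45-13:10, 13:50-14:30, 16:05-17:45, 18:00-19:15.
Union of the two gives the symmetric difference.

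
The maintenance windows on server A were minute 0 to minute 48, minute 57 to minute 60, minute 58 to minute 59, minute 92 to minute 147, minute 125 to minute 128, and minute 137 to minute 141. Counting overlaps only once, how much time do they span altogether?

106 minutes

Merged: minute 0 to minute 48, minute 57 to minute 60, minute 92 to minute 147.
Lengths: 48 minutes + 3 minutes + 55 minutes = 106 minutes.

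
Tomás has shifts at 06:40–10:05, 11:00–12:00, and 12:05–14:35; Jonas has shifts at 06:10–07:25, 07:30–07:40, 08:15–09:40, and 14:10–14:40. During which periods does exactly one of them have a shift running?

Only in the first: 07:25–07:30, 07:40–08:15, 09:40–10:05, 11:00–12:00, 12:05–14:10.
Only in the second: 06:10–06:40, 14:35–14:40.
Together these are the periods covered by exactly one.

06:10–06:40, 07:25–07:30, 07:40–08:15, 09:40–10:05, 11:00–12:00, 12:05–14:10, 14:35–14:40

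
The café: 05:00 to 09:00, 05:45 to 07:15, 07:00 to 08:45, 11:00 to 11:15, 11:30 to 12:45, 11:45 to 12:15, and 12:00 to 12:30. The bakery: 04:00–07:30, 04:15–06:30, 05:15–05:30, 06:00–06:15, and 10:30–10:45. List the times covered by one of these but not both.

Merge the first list: 05:00-09:00, 11:00-11:15, 11:30-12:45.
Merge the second list: 04:00-07:30, 10:30-10:45.
A \ B = 07:30-09:00, 11:00-11:15, 11:30-12:45.
B \ A = 04:00-05:00, 10:30-10:45.
Union of the two gives the symmetric difference.

04:00-05:00, 07:30-09:00, 10:30-10:45, 11:00-11:15, 11:30-12:45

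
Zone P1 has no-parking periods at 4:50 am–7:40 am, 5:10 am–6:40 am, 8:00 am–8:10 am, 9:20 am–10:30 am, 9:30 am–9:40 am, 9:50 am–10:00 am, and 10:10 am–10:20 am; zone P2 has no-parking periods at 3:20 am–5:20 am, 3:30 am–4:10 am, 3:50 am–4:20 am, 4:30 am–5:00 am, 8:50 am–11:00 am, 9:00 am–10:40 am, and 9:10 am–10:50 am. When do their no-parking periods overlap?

A, merged: 4:50 am–7:40 am, 8:00 am–8:10 am, 9:20 am–10:30 am.
B, merged: 3:20 am–5:20 am, 8:50 am–11:00 am.
4:50 am–7:40 am overlaps B on 4:50 am–5:20 am.
8:00 am–8:10 am falls entirely outside B.
9:20 am–10:30 am overlaps B on 9:20 am–10:30 am.

4:50 am–5:20 am, 9:20 am–10:30 am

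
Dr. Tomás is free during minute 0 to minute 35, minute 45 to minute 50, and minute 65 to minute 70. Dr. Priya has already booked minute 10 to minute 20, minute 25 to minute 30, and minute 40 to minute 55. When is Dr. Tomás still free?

minute 0 to minute 10, minute 20 to minute 25, minute 30 to minute 35, minute 65 to minute 70

minute 0 to minute 35 with B removed leaves minute 0 to minute 10, minute 20 to minute 25, minute 30 to minute 35.
minute 45 to minute 50 lies entirely inside B → drops out.
minute 65 to minute 70 is untouched.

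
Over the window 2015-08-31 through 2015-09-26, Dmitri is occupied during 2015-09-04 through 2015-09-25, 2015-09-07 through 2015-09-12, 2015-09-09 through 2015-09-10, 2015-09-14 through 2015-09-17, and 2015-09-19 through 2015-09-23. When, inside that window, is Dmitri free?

After merging, the occupied span is 2015-09-04 through 2015-09-25.
Gaps within 2015-08-31 through 2015-09-26: 2015-08-31 through 2015-09-03, 2015-09-26 through 2015-09-26.

2015-08-31 through 2015-09-03, 2015-09-26 through 2015-09-26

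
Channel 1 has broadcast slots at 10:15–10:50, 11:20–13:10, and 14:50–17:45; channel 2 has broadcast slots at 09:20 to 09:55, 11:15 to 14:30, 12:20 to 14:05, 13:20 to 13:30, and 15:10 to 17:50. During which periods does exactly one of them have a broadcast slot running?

09:20–09:55, 10:15–10:50, 11:15–11:20, 13:10–14:30, 14:50–15:10, 17:45–17:50

B, merged: 09:20–09:55, 11:15–14:30, 15:10–17:50.
A but not B: 10:15–10:50, 14:50–15:10.
B but not A: 09:20–09:55, 11:15–11:20, 13:10–14:30, 17:45–17:50.
Combining gives A △ B.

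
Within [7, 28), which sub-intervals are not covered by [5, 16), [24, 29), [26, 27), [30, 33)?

[16, 24)

Covered (merged): [5, 16), [24, 29), [30, 33).
Uncovered inside [7, 28): [16, 24).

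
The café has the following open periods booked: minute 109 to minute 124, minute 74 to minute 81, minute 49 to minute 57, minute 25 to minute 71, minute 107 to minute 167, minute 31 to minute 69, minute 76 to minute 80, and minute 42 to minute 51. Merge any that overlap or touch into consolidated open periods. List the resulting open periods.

minute 25 to minute 71, minute 74 to minute 81, minute 107 to minute 167

Sort by start: minute 25 to minute 71, minute 31 to minute 69, minute 42 to minute 51, minute 49 to minute 57, minute 74 to minute 81, minute 76 to minute 80, minute 107 to minute 167, minute 109 to minute 124.
minute 31 to minute 69 overlaps/touches minute 25 to minute 71 → extend to minute 25 to minute 71.
minute 42 to minute 51 overlaps/touches minute 25 to minute 71 → extend to minute 25 to minute 71.
minute 49 to minute 57 overlaps/touches minute 25 to minute 71 → extend to minute 25 to minute 71.
minute 74 to minute 81 is disjoint → start new block.
minute 76 to minute 80 overlaps/touches minute 74 to minute 81 → extend to minute 74 to minute 81.
minute 107 to minute 167 is disjoint → start new block.
minute 109 to minute 124 overlaps/touches minute 107 to minute 167 → extend to minute 107 to minute 167.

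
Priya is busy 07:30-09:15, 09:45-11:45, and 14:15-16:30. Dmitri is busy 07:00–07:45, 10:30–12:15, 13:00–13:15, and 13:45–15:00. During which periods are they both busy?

07:30–07:45, 10:30–11:45, 14:15–15:00

07:30–09:15 meets the second set on 07:30–07:45.
09:45–11:45 meets the second set on 10:30–11:45.
14:15–16:30 meets the second set on 14:15–15:00.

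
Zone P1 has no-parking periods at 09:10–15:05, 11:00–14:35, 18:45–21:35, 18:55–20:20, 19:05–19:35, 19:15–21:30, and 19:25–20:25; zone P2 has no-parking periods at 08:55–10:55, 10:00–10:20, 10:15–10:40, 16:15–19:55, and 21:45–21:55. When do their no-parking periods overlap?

09:10-10:55, 18:45-19:55

First set merges to 09:10-15:05, 18:45-21:35.
Second set merges to 08:55-10:55, 16:15-19:55, 21:45-21:55.
09:10-15:05 meets the second set on 09:10-10:55.
18:45-21:35 meets the second set on 18:45-19:55.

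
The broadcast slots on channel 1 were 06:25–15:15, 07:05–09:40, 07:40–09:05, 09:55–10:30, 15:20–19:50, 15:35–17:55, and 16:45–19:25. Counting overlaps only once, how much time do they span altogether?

13 h 20 min

Merged: 06:25-15:15, 15:20-19:50.
Lengths: 8 h 50 min + 4 h 30 min = 13 h 20 min.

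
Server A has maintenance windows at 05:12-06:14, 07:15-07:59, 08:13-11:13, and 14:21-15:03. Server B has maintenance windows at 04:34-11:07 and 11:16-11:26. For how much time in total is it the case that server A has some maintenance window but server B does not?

48 min

A \ B = 11:07–11:13, 14:21–15:03.
Total: 6 min + 42 min = 48 min.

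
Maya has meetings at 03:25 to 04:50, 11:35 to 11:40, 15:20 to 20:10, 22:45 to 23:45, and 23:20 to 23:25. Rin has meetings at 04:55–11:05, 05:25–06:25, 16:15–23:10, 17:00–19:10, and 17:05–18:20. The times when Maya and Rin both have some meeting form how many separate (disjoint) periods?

Merge the first list: 03:25-04:50, 11:35-11:40, 15:20-20:10, 22:45-23:45.
Merge the second list: 04:55-11:05, 16:15-23:10.
A ∩ B = 16:15-20:10, 22:45-23:10.
That is 2 disjoint pieces.

2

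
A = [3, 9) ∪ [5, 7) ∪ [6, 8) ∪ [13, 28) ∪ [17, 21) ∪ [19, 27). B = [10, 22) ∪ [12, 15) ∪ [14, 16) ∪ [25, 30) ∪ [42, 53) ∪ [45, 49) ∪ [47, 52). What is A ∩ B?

[13, 22) ∪ [25, 28)

First set merges to [3, 9), [13, 28).
Second set merges to [10, 22), [25, 30), [42, 53).
[3, 9) meets no B interval.
[13, 28) ∩ B → [13, 22), [25, 28).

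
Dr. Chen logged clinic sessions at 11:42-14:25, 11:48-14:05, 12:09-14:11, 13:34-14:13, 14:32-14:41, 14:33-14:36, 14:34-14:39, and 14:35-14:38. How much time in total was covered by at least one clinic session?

2 h 52 min

Merged: 11:42-14:25, 14:32-14:41.
Lengths: 2 h 43 min + 9 min = 2 h 52 min.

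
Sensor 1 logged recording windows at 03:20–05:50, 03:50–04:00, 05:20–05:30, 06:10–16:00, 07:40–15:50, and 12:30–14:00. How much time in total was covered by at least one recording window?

12 h 20 min

Merged: 03:20-05:50, 06:10-16:00.
Lengths: 2 h 30 min + 9 h 50 min = 12 h 20 min.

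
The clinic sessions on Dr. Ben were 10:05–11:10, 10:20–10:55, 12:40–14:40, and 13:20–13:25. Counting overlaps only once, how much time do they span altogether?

3 h 5 min

Merged: 10:05-11:10, 12:40-14:40.
Lengths: 1 h 5 min + 2 h = 3 h 5 min.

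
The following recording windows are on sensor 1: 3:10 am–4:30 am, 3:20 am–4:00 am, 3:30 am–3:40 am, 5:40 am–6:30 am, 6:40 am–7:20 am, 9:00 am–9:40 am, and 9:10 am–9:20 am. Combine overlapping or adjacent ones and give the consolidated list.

3:20 am–4:00 am overlaps/touches 3:10 am–4:30 am → extend to 3:10 am–4:30 am.
3:30 am–3:40 am overlaps/touches 3:10 am–4:30 am → extend to 3:10 am–4:30 am.
5:40 am–6:30 am is disjoint → start new block.
6:40 am–7:20 am is disjoint → start new block.
9:00 am–9:40 am is disjoint → start new block.
9:10 am–9:20 am overlaps/touches 9:00 am–9:40 am → extend to 9:00 am–9:40 am.

3:10 am–4:30 am, 5:40 am–6:30 am, 6:40 am–7:20 am, 9:00 am–9:40 am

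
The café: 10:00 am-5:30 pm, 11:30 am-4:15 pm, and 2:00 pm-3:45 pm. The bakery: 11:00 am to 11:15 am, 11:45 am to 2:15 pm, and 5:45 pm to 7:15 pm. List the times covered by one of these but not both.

10:00 am–11:00 am, 11:15 am–11:45 am, 2:15 pm–5:30 pm, 5:45 pm–7:15 pm

First set merges to 10:00 am–5:30 pm.
Only in the first: 10:00 am–11:00 am, 11:15 am–11:45 am, 2:15 pm–5:30 pm.
Only in the second: 5:45 pm–7:15 pm.
Together these are the periods covered by exactly one.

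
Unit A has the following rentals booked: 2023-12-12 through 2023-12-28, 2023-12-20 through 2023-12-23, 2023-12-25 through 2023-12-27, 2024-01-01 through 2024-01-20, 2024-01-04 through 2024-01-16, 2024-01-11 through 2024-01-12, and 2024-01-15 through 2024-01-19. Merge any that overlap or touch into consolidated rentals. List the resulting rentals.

2023-12-12 through 2023-12-28, 2024-01-01 through 2024-01-20

2023-12-20 through 2023-12-23 overlaps/touches 2023-12-12 through 2023-12-28 → extend to 2023-12-12 through 2023-12-28.
2023-12-25 through 2023-12-27 overlaps/touches 2023-12-12 through 2023-12-28 → extend to 2023-12-12 through 2023-12-28.
2024-01-01 through 2024-01-20 is disjoint → start new block.
2024-01-04 through 2024-01-16 overlaps/touches 2024-01-01 through 2024-01-20 → extend to 2024-01-01 through 2024-01-20.
2024-01-11 through 2024-01-12 overlaps/touches 2024-01-01 through 2024-01-20 → extend to 2024-01-01 through 2024-01-20.
2024-01-15 through 2024-01-19 overlaps/touches 2024-01-01 through 2024-01-20 → extend to 2024-01-01 through 2024-01-20.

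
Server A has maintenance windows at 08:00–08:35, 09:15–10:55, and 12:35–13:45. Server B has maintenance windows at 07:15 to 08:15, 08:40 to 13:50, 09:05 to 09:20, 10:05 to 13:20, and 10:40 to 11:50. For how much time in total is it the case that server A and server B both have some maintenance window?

B, merged: 07:15-08:15, 08:40-13:50.
A ∩ B = 08:00-08:15, 09:15-10:55, 12:35-13:45.
Total: 15 min + 1 h 40 min + 1 h 10 min = 3 h 5 min.

3 h 5 min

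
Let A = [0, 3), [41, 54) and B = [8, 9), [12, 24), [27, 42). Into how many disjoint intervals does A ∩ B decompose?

1

A ∩ B = [41, 42).
That is 1 disjoint piece.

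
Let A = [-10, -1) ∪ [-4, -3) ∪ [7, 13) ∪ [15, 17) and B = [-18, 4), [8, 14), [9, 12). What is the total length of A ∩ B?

Merge the first list: [-10, -1), [7, 13), [15, 17).
Merge the second list: [-18, 4), [8, 14).
A ∩ B = [-10, -1), [8, 13).
Total: 9 + 5 = 14.

14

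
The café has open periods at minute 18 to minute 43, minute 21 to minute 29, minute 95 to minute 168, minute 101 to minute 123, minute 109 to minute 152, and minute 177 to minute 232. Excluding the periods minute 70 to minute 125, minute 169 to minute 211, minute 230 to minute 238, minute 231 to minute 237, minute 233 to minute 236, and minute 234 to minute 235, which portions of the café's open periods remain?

Merge the first list: minute 18 to minute 43, minute 95 to minute 168, minute 177 to minute 232.
Merge the second list: minute 70 to minute 125, minute 169 to minute 211, minute 230 to minute 238.
minute 18 to minute 43: nothing removed.
minute 95 to minute 168 \ B = minute 125 to minute 168.
minute 177 to minute 232 \ B = minute 211 to minute 230.

minute 18 to minute 43, minute 125 to minute 168, minute 211 to minute 230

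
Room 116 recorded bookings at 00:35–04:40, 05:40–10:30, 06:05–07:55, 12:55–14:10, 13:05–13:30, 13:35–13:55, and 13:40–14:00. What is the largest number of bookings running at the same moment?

3

Sweep endpoints in order; track running count of active intervals.
Peak of 3 reached at 13:40.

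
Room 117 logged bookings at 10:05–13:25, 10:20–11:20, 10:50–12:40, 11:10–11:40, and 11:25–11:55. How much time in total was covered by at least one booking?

Merged: 10:05–13:25.
Length: 3 h 20 min.

3 h 20 min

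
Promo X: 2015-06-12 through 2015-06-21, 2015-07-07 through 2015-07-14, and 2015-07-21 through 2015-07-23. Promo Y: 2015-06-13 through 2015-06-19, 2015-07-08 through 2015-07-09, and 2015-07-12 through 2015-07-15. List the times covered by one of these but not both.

2015-06-12 through 2015-06-12, 2015-06-20 through 2015-06-21, 2015-07-07 through 2015-07-07, 2015-07-10 through 2015-07-11, 2015-07-15 through 2015-07-15, 2015-07-21 through 2015-07-23

Only in the first: 2015-06-12 through 2015-06-12, 2015-06-20 through 2015-06-21, 2015-07-07 through 2015-07-07, 2015-07-10 through 2015-07-11, 2015-07-21 through 2015-07-23.
Only in the second: 2015-07-15 through 2015-07-15.
Together these are the periods covered by exactly one.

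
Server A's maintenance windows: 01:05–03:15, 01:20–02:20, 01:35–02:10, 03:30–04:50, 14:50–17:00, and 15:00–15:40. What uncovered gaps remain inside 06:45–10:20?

06:45-10:20

The merged coverage is 01:05-03:15, 03:30-04:50, 14:50-17:00.
Uncovered inside 06:45-10:20: 06:45-10:20.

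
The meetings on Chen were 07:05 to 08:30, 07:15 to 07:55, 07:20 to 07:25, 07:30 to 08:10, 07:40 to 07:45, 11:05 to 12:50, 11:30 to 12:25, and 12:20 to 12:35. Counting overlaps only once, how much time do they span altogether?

3 h 10 min

Merged: 07:05–08:30, 11:05–12:50.
Lengths: 1 h 25 min + 1 h 45 min = 3 h 10 min.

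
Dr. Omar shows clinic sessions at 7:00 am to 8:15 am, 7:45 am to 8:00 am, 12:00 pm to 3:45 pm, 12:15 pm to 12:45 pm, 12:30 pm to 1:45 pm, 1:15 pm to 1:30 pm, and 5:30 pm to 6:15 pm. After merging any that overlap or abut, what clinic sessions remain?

7:45 am–8:00 am overlaps/touches 7:00 am–8:15 am → extend to 7:00 am–8:15 am.
12:00 pm–3:45 pm is disjoint → start new block.
12:15 pm–12:45 pm overlaps/touches 12:00 pm–3:45 pm → extend to 12:00 pm–3:45 pm.
12:30 pm–1:45 pm overlaps/touches 12:00 pm–3:45 pm → extend to 12:00 pm–3:45 pm.
1:15 pm–1:30 pm overlaps/touches 12:00 pm–3:45 pm → extend to 12:00 pm–3:45 pm.
5:30 pm–6:15 pm is disjoint → start new block.

7:00 am–8:15 am, 12:00 pm–3:45 pm, 5:30 pm–6:15 pm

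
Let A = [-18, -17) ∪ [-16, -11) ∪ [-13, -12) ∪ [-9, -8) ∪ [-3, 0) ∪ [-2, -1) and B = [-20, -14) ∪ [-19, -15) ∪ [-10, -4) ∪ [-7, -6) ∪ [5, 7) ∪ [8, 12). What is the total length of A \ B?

A, merged: [-18, -17), [-16, -11), [-9, -8), [-3, 0).
B, merged: [-20, -14), [-10, -4), [5, 7), [8, 12).
A \ B = [-14, -11), [-3, 0).
Total: 3 + 3 = 6.

6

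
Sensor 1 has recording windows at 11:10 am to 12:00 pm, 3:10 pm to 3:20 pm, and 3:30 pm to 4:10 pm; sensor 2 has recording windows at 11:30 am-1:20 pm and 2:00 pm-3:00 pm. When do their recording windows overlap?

11:10 am–12:00 pm meets the second set on 11:30 am–12:00 pm.
3:10 pm–3:20 pm: no overlap with the second set.
3:30 pm–4:10 pm: no overlap with the second set.

11:30 am–12:00 pm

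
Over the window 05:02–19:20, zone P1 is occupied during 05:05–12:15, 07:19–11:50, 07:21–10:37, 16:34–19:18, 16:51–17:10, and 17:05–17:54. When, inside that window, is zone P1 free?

The merged coverage is 05:05–12:15, 16:34–19:18.
Gaps within 05:02–19:20: 05:02–05:05, 12:15–16:34, 19:18–19:20.

05:02–05:05, 12:15–16:34, 19:18–19:20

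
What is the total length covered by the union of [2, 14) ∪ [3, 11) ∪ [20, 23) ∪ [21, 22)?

15

Merged: [2, 14), [20, 23).
Lengths: 12 + 3 = 15.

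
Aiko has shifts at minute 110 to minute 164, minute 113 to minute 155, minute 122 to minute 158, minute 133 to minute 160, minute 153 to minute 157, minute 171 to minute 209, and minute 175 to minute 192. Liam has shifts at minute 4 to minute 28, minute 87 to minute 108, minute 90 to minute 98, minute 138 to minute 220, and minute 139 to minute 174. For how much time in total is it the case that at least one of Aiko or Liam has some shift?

A, merged: minute 110 to minute 164, minute 171 to minute 209.
B, merged: minute 4 to minute 28, minute 87 to minute 108, minute 138 to minute 220.
A ∪ B = minute 4 to minute 28, minute 87 to minute 108, minute 110 to minute 220.
Total: 24 minutes + 21 minutes + 110 minutes = 155 minutes.

155 minutes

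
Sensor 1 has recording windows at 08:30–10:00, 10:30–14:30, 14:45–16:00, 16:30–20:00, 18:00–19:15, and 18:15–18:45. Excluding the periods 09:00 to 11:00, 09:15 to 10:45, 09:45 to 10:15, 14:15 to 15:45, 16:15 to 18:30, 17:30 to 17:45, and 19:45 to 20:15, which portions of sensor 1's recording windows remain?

08:30–09:00, 11:00–14:15, 15:45–16:00, 18:30–19:45

A, merged: 08:30–10:00, 10:30–14:30, 14:45–16:00, 16:30–20:00.
B, merged: 09:00–11:00, 14:15–15:45, 16:15–18:30, 19:45–20:15.
08:30–10:00 \ B = 08:30–09:00.
10:30–14:30 \ B = 11:00–14:15.
14:45–16:00 \ B = 15:45–16:00.
16:30–20:00 \ B = 18:30–19:45.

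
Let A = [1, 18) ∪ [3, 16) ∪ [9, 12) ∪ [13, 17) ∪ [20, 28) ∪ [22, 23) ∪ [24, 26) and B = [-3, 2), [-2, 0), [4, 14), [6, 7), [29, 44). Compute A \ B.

Merge the first list: [1, 18), [20, 28).
Merge the second list: [-3, 2), [4, 14), [29, 44).
[1, 18) with B removed leaves [2, 4), [14, 18).
[20, 28) is untouched.

[2, 4) ∪ [14, 18) ∪ [20, 28)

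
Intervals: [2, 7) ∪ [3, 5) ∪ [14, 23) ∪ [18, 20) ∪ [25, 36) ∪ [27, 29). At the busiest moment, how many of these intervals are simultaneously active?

2

Sweep endpoints in order; track running count of active intervals.
Peak of 2 reached at 3.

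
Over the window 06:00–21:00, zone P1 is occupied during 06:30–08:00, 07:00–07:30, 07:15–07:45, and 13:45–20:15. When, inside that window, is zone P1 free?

The merged coverage is 06:30–08:00, 13:45–20:15.
Uncovered inside 06:00–21:00: 06:00–06:30, 08:00–13:45, 20:15–21:00.

06:00–06:30, 08:00–13:45, 20:15–21:00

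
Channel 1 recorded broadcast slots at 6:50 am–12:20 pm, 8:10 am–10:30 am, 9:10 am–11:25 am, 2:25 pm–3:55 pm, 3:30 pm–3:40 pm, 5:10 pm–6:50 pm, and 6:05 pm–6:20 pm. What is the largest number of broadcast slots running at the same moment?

3

Walk the sorted start/end points keeping a running depth.
The depth first hits 3 at 9:10 am.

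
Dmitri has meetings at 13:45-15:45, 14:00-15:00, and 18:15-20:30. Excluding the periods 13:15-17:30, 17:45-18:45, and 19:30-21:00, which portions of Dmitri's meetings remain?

18:45-19:30

First set merges to 13:45-15:45, 18:15-20:30.
13:45-15:45: fully covered by B → removed.
18:15-20:30 minus B → 18:45-19:30.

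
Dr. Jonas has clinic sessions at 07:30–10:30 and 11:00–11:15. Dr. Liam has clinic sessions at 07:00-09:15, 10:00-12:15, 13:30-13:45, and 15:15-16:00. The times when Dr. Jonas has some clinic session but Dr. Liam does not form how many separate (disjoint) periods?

A \ B = 09:15-10:00.
That is 1 disjoint piece.

1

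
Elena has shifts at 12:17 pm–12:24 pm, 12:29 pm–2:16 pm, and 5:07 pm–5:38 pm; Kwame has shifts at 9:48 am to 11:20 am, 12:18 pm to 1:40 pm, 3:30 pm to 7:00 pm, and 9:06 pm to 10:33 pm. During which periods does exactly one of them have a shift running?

9:48 am–11:20 am, 12:17 pm–12:18 pm, 12:24 pm–12:29 pm, 1:40 pm–2:16 pm, 3:30 pm–5:07 pm, 5:38 pm–7:00 pm, 9:06 pm–10:33 pm

A \ B = 12:17 pm–12:18 pm, 1:40 pm–2:16 pm.
B \ A = 9:48 am–11:20 am, 12:24 pm–12:29 pm, 3:30 pm–5:07 pm, 5:38 pm–7:00 pm, 9:06 pm–10:33 pm.
Union of the two gives the symmetric difference.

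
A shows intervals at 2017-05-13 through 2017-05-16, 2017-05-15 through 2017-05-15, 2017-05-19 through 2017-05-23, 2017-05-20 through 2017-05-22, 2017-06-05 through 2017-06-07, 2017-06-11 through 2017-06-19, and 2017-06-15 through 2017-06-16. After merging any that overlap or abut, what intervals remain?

2017-05-15 through 2017-05-15 overlaps/touches 2017-05-13 through 2017-05-16 → extend to 2017-05-13 through 2017-05-16.
2017-05-19 through 2017-05-23 is disjoint → start new block.
2017-05-20 through 2017-05-22 overlaps/touches 2017-05-19 through 2017-05-23 → extend to 2017-05-19 through 2017-05-23.
2017-06-05 through 2017-06-07 is disjoint → start new block.
2017-06-11 through 2017-06-19 is disjoint → start new block.
2017-06-15 through 2017-06-16 overlaps/touches 2017-06-11 through 2017-06-19 → extend to 2017-06-11 through 2017-06-19.

2017-05-13 through 2017-05-16, 2017-05-19 through 2017-05-23, 2017-06-05 through 2017-06-07, 2017-06-11 through 2017-06-19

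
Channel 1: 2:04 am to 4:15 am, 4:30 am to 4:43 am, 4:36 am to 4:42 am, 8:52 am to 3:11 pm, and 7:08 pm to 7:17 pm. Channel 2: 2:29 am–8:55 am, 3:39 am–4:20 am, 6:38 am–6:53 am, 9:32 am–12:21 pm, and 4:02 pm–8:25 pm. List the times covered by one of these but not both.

2:04 am–2:29 am, 4:15 am–4:30 am, 4:43 am–8:52 am, 8:55 am–9:32 am, 12:21 pm–3:11 pm, 4:02 pm–7:08 pm, 7:17 pm–8:25 pm

First set merges to 2:04 am–4:15 am, 4:30 am–4:43 am, 8:52 am–3:11 pm, 7:08 pm–7:17 pm.
Second set merges to 2:29 am–8:55 am, 9:32 am–12:21 pm, 4:02 pm–8:25 pm.
Only in the first: 2:04 am–2:29 am, 8:55 am–9:32 am, 12:21 pm–3:11 pm.
Only in the second: 4:15 am–4:30 am, 4:43 am–8:52 am, 4:02 pm–7:08 pm, 7:17 pm–8:25 pm.
Together these are the periods covered by exactly one.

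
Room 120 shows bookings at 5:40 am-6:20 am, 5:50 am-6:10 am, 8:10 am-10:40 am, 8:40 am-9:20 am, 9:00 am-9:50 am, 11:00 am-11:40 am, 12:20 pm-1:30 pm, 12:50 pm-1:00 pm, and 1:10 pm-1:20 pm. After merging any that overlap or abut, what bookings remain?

5:40 am–6:20 am, 8:10 am–10:40 am, 11:00 am–11:40 am, 12:20 pm–1:30 pm

5:50 am–6:10 am overlaps/touches 5:40 am–6:20 am → extend to 5:40 am–6:20 am.
8:10 am–10:40 am is disjoint → start new block.
8:40 am–9:20 am overlaps/touches 8:10 am–10:40 am → extend to 8:10 am–10:40 am.
9:00 am–9:50 am overlaps/touches 8:10 am–10:40 am → extend to 8:10 am–10:40 am.
11:00 am–11:40 am is disjoint → start new block.
12:20 pm–1:30 pm is disjoint → start new block.
12:50 pm–1:00 pm overlaps/touches 12:20 pm–1:30 pm → extend to 12:20 pm–1:30 pm.
1:10 pm–1:20 pm overlaps/touches 12:20 pm–1:30 pm → extend to 12:20 pm–1:30 pm.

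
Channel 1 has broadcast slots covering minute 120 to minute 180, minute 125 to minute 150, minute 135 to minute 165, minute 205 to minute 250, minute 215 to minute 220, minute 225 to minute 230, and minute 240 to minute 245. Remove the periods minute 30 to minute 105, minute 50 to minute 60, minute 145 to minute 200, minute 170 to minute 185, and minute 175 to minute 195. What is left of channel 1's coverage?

First set merges to minute 120 to minute 180, minute 205 to minute 250.
Second set merges to minute 30 to minute 105, minute 145 to minute 200.
minute 120 to minute 180 minus B → minute 120 to minute 145.
minute 205 to minute 250: no B overlap → unchanged.

minute 120 to minute 145, minute 205 to minute 250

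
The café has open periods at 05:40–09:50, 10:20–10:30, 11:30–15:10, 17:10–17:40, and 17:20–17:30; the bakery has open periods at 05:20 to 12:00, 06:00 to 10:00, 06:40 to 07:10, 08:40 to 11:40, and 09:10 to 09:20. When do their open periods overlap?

Merge the first list: 05:40–09:50, 10:20–10:30, 11:30–15:10, 17:10–17:40.
Merge the second list: 05:20–12:00.
05:40–09:50 ∩ B → 05:40–09:50.
10:20–10:30 ∩ B → 10:20–10:30.
11:30–15:10 ∩ B → 11:30–12:00.
17:10–17:40 meets no B interval.

05:40–09:50, 10:20–10:30, 11:30–12:00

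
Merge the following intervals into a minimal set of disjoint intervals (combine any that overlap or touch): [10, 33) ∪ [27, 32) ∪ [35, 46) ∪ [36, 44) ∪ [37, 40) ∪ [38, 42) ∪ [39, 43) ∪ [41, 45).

[10, 33) ∪ [35, 46)

[27, 32) overlaps/touches [10, 33) → extend to [10, 33).
[35, 46) is disjoint → start new block.
[36, 44) overlaps/touches [35, 46) → extend to [35, 46).
[37, 40) overlaps/touches [35, 46) → extend to [35, 46).
[38, 42) overlaps/touches [35, 46) → extend to [35, 46).
[39, 43) overlaps/touches [35, 46) → extend to [35, 46).
[41, 45) overlaps/touches [35, 46) → extend to [35, 46).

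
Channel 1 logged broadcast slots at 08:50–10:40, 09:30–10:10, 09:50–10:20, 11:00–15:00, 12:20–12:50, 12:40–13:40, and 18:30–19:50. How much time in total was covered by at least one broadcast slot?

7 h 10 min

Merged: 08:50-10:40, 11:00-15:00, 18:30-19:50.
Lengths: 1 h 50 min + 4 h + 1 h 20 min = 7 h 10 min.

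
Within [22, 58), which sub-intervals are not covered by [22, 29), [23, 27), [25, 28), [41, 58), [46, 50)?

Covered (merged): [22, 29), [41, 58).
Uncovered inside [22, 58): [29, 41).

[29, 41)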